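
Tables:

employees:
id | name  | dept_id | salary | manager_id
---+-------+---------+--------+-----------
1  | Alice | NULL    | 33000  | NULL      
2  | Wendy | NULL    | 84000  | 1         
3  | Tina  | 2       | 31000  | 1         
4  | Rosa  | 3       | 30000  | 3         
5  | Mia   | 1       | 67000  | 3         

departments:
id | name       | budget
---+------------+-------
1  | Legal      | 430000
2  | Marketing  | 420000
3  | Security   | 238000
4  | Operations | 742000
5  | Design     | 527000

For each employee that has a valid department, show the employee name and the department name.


INNER JOIN keeps only employees rows whose dept_id matches an id in departments. Walk through each employee:
  - employee 1 (Alice): dept_id=NULL, no match -> dropped
  - employee 2 (Wendy): dept_id=NULL, no match -> dropped
  - employee 3 (Tina): dept_id=2 -> matches Marketing
  - employee 4 (Rosa): dept_id=3 -> matches Security
  - employee 5 (Mia): dept_id=1 -> matches Legal
So 2 of 5 rows are dropped.

SQL:
SELECT a.name, b.name AS department
FROM employees a
INNER JOIN departments b ON a.dept_id = b.id

Result:
name | department
-----+-----------
Tina | Marketing 
Rosa | Security  
Mia  | Legal     


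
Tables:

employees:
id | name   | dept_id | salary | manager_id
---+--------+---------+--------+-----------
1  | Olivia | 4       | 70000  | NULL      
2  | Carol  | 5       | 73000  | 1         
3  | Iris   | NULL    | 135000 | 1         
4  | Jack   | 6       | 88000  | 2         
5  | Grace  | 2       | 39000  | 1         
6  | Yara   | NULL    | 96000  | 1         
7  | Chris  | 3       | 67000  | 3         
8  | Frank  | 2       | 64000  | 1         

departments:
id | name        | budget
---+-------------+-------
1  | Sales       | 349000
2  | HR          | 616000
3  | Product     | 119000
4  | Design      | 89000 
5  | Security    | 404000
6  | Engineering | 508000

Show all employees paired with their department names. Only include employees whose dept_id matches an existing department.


INNER JOIN keeps only employees rows whose dept_id matches an id in departments. Walk through each employee:
  - employee 1 (Olivia): dept_id=4 -> matches Design
  - employee 2 (Carol): dept_id=5 -> matches Security
  - employee 3 (Iris): dept_id=NULL, no match -> dropped
  - employee 4 (Jack): dept_id=6 -> matches Engineering
  - employee 5 (Grace): dept_id=2 -> matches HR
  - employee 6 (Yara): dept_id=NULL, no match -> dropped
  - employee 7 (Chris): dept_id=3 -> matches Product
  - employee 8 (Frank): dept_id=2 -> matches HR
So 2 of 8 rows are dropped.

SQL:
SELECT a.name, b.name AS department
FROM employees a
INNER JOIN departments b ON a.dept_id = b.id

Result:
name   | department 
-------+------------
Olivia | Design     
Carol  | Security   
Jack   | Engineering
Grace  | HR         
Chris  | Product    
Frank  | HR         


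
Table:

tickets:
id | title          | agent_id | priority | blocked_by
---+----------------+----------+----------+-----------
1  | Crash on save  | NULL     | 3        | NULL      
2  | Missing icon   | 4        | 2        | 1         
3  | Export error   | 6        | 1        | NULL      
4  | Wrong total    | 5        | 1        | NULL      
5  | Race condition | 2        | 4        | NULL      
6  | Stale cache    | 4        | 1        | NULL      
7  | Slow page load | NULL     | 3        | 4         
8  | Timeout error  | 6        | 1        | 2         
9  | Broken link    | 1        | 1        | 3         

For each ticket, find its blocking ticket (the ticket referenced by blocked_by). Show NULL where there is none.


This is a self-join: tickets is joined to a second copy of itself, matching each row's blocked_by to another row's id. Use LEFT JOIN so rows with blocked_by=NULL are kept.
  - ticket 1 (Crash on save): blocked_by=NULL -> NULL
  - ticket 2 (Missing icon): blocked_by=1 -> Crash on save
  - ticket 3 (Export error): blocked_by=NULL -> NULL
  - ticket 4 (Wrong total): blocked_by=NULL -> NULL
  - ticket 5 (Race condition): blocked_by=NULL -> NULL
  - ticket 6 (Stale cache): blocked_by=NULL -> NULL
  - ticket 7 (Slow page load): blocked_by=4 -> Wrong total
  - ticket 8 (Timeout error): blocked_by=2 -> Missing icon
  - ticket 9 (Broken link): blocked_by=3 -> Export error

SQL:
SELECT a.title AS item, b.title AS blocked_by
FROM tickets a
LEFT JOIN tickets b ON a.blocked_by = b.id

Result:
item           | blocked_by   
---------------+--------------
Crash on save  | NULL         
Missing icon   | Crash on save
Export error   | NULL         
Wrong total    | NULL         
Race condition | NULL         
Stale cache    | NULL         
Slow page load | Wrong total  
Timeout error  | Missing icon 
Broken link    | Export error 


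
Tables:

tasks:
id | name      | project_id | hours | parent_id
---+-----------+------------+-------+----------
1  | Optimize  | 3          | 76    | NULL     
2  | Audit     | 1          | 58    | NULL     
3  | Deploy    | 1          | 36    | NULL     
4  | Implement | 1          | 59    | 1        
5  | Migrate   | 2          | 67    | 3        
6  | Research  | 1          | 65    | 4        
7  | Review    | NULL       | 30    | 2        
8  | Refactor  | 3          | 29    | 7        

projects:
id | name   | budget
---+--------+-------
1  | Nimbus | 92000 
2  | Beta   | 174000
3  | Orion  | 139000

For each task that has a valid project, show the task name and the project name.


INNER JOIN keeps only tasks rows whose project_id matches an id in projects. Walk through each task:
  - task 1 (Optimize): project_id=3 -> matches Orion
  - task 2 (Audit): project_id=1 -> matches Nimbus
  - task 3 (Deploy): project_id=1 -> matches Nimbus
  - task 4 (Implement): project_id=1 -> matches Nimbus
  - task 5 (Migrate): project_id=2 -> matches Beta
  - task 6 (Research): project_id=1 -> matches Nimbus
  - task 7 (Review): project_id=NULL, no match -> dropped
  - task 8 (Refactor): project_id=3 -> matches Orion
So 1 of 8 rows is dropped.

SQL:
SELECT a.name, b.name AS project
FROM tasks a
INNER JOIN projects b ON a.project_id = b.id

Result:
name      | project
----------+--------
Optimize  | Orion  
Audit     | Nimbus 
Deploy    | Nimbus 
Implement | Nimbus 
Migrate   | Beta   
Research  | Nimbus 
Refactor  | Orion  


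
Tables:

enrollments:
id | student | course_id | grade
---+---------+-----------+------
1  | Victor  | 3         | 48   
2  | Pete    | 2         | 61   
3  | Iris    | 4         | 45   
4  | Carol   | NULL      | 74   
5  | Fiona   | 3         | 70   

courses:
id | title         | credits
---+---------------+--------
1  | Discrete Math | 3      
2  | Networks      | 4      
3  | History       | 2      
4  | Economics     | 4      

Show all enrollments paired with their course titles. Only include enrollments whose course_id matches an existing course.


INNER JOIN keeps only enrollments rows whose course_id matches an id in courses. Walk through each enrollment:
  - enrollment 1 (Victor): course_id=3 -> matches History
  - enrollment 2 (Pete): course_id=2 -> matches Networks
  - enrollment 3 (Iris): course_id=4 -> matches Economics
  - enrollment 4 (Carol): course_id=NULL, no match -> dropped
  - enrollment 5 (Fiona): course_id=3 -> matches History
So 1 of 5 rows is dropped.

SQL:
SELECT a.student, b.title AS course
FROM enrollments a
INNER JOIN courses b ON a.course_id = b.id

Result:
student | course   
--------+----------
Victor  | History  
Pete    | Networks 
Iris    | Economics
Fiona   | History  


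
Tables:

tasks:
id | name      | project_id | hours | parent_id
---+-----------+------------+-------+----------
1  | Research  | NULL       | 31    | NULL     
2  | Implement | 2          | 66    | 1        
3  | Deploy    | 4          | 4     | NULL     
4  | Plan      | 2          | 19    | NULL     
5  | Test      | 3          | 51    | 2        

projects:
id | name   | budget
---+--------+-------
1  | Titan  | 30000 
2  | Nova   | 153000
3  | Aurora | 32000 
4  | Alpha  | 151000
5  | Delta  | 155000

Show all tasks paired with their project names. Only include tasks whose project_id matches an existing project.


INNER JOIN keeps only tasks rows whose project_id matches an id in projects. Walk through each task:
  - task 1 (Research): project_id=NULL, no match -> dropped
  - task 2 (Implement): project_id=2 -> matches Nova
  - task 3 (Deploy): project_id=4 -> matches Alpha
  - task 4 (Plan): project_id=2 -> matches Nova
  - task 5 (Test): project_id=3 -> matches Aurora
So 1 of 5 rows is dropped.

SQL:
SELECT a.name, b.name AS project
FROM tasks a
INNER JOIN projects b ON a.project_id = b.id

Result:
name      | project
----------+--------
Implement | Nova   
Deploy    | Alpha  
Plan      | Nova   
Test      | Aurora 


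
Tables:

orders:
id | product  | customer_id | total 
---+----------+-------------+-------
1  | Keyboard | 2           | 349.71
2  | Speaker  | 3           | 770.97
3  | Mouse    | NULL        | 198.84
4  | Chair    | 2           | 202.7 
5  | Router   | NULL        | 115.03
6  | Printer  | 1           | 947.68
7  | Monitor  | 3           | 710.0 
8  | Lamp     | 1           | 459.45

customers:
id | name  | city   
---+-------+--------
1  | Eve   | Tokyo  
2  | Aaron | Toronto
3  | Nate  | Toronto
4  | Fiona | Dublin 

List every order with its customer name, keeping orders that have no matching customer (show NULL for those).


LEFT JOIN keeps every row from orders (the left table); where customer_id has no match in customers, the customer columns become NULL. Walk through each order:
  - order 1 (Keyboard): customer_id=2 -> matches Aaron
  - order 2 (Speaker): customer_id=3 -> matches Nate
  - order 3 (Mouse): customer_id=NULL, no match -> kept with NULL
  - order 4 (Chair): customer_id=2 -> matches Aaron
  - order 5 (Router): customer_id=NULL, no match -> kept with NULL
  - order 6 (Printer): customer_id=1 -> matches Eve
  - order 7 (Monitor): customer_id=3 -> matches Nate
  - order 8 (Lamp): customer_id=1 -> matches Eve
All 8 rows appear; 2 have NULL customer.

SQL:
SELECT a.product, b.name AS customer
FROM orders a
LEFT JOIN customers b ON a.customer_id = b.id

Result:
product  | customer
---------+---------
Keyboard | Aaron   
Speaker  | Nate    
Mouse    | NULL    
Chair    | Aaron   
Router   | NULL    
Printer  | Eve     
Monitor  | Nate    
Lamp     | Eve     


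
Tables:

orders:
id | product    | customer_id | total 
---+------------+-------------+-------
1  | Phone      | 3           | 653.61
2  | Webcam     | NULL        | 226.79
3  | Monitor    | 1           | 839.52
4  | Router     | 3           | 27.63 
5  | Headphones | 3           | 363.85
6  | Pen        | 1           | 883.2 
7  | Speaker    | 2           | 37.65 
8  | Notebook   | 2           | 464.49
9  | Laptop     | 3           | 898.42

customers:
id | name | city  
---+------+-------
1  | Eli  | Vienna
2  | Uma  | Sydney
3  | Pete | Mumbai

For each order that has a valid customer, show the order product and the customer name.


INNER JOIN keeps only orders rows whose customer_id matches an id in customers. Walk through each order:
  - order 1 (Phone): customer_id=3 -> matches Pete
  - order 2 (Webcam): customer_id=NULL, no match -> dropped
  - order 3 (Monitor): customer_id=1 -> matches Eli
  - order 4 (Router): customer_id=3 -> matches Pete
  - order 5 (Headphones): customer_id=3 -> matches Pete
  - order 6 (Pen): customer_id=1 -> matches Eli
  - order 7 (Speaker): customer_id=2 -> matches Uma
  - order 8 (Notebook): customer_id=2 -> matches Uma
  - order 9 (Laptop): customer_id=3 -> matches Pete
So 1 of 9 rows is dropped.

SQL:
SELECT a.product, b.name AS customer
FROM orders a
INNER JOIN customers b ON a.customer_id = b.id

Result:
product    | customer
-----------+---------
Phone      | Pete    
Monitor    | Eli     
Router     | Pete    
Headphones | Pete    
Pen        | Eli     
Speaker    | Uma     
Notebook   | Uma     
Laptop     | Pete    


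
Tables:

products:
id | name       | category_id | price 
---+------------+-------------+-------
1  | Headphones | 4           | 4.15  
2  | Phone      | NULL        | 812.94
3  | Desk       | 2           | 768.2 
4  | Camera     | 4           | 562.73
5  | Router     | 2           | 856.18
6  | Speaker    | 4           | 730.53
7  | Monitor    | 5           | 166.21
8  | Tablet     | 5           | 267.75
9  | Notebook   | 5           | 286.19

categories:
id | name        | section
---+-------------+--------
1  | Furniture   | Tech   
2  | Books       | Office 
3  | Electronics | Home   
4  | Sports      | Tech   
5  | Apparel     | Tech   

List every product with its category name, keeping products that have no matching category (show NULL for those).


LEFT JOIN keeps every row from products (the left table); where category_id has no match in categories, the category columns become NULL. Walk through each product:
  - product 1 (Headphones): category_id=4 -> matches Sports
  - product 2 (Phone): category_id=NULL, no match -> kept with NULL
  - product 3 (Desk): category_id=2 -> matches Books
  - product 4 (Camera): category_id=4 -> matches Sports
  - product 5 (Router): category_id=2 -> matches Books
  - product 6 (Speaker): category_id=4 -> matches Sports
  - product 7 (Monitor): category_id=5 -> matches Apparel
  - product 8 (Tablet): category_id=5 -> matches Apparel
  - product 9 (Notebook): category_id=5 -> matches Apparel
All 9 rows appear; 1 has NULL category.

SQL:
SELECT a.name, b.name AS category
FROM products a
LEFT JOIN categories b ON a.category_id = b.id

Result:
name       | category
-----------+---------
Headphones | Sports  
Phone      | NULL    
Desk       | Books   
Camera     | Sports  
Router     | Books   
Speaker    | Sports  
Monitor    | Apparel 
Tablet     | Apparel 
Notebook   | Apparel 


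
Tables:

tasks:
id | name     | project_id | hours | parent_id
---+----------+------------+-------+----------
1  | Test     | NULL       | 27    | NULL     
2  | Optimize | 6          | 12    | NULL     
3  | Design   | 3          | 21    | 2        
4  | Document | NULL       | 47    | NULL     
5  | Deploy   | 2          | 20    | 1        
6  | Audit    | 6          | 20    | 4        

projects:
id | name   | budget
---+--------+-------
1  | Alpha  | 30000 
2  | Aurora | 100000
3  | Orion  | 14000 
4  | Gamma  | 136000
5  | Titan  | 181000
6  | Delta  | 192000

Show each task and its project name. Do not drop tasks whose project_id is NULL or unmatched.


LEFT JOIN keeps every row from tasks (the left table); where project_id has no match in projects, the project columns become NULL. Walk through each task:
  - task 1 (Test): project_id=NULL, no match -> kept with NULL
  - task 2 (Optimize): project_id=6 -> matches Delta
  - task 3 (Design): project_id=3 -> matches Orion
  - task 4 (Document): project_id=NULL, no match -> kept with NULL
  - task 5 (Deploy): project_id=2 -> matches Aurora
  - task 6 (Audit): project_id=6 -> matches Delta
All 6 rows appear; 2 have NULL project.

SQL:
SELECT a.name, b.name AS project
FROM tasks a
LEFT JOIN projects b ON a.project_id = b.id

Result:
name     | project
---------+--------
Test     | NULL   
Optimize | Delta  
Design   | Orion  
Document | NULL   
Deploy   | Aurora 
Audit    | Delta  


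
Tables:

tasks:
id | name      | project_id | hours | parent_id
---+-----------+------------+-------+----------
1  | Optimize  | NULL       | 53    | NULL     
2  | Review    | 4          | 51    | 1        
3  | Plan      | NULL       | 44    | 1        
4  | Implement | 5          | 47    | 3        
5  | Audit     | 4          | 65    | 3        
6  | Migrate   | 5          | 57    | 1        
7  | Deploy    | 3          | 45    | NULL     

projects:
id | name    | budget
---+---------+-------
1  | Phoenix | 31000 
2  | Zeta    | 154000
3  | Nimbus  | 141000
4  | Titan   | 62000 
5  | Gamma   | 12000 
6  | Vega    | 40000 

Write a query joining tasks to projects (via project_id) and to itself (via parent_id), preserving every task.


Two LEFT JOINs from the same base table tasks: one to projects via project_id, one to tasks itself via parent_id. Both are LEFT so every task is preserved.
Match against projects:
  - task 1 (Optimize): project_id=NULL, no match -> kept with NULL
  - task 2 (Review): project_id=4 -> matches Titan
  - task 3 (Plan): project_id=NULL, no match -> kept with NULL
  - task 4 (Implement): project_id=5 -> matches Gamma
  - task 5 (Audit): project_id=4 -> matches Titan
  - task 6 (Migrate): project_id=5 -> matches Gamma
  - task 7 (Deploy): project_id=3 -> matches Nimbus
Match against tasks (self):
  - task 1 (Optimize): parent_id=NULL -> NULL
  - task 2 (Review): parent_id=1 -> Optimize
  - task 3 (Plan): parent_id=1 -> Optimize
  - task 4 (Implement): parent_id=3 -> Plan
  - task 5 (Audit): parent_id=3 -> Plan
  - task 6 (Migrate): parent_id=1 -> Optimize
  - task 7 (Deploy): parent_id=NULL -> NULL

SQL:
SELECT a.name, b.name AS project, c.name AS parent
FROM tasks a
LEFT JOIN projects b ON a.project_id = b.id
LEFT JOIN tasks c ON a.parent_id = c.id

Result:
name      | project | parent  
----------+---------+---------
Optimize  | NULL    | NULL    
Review    | Titan   | Optimize
Plan      | NULL    | Optimize
Implement | Gamma   | Plan    
Audit     | Titan   | Plan    
Migrate   | Gamma   | Optimize
Deploy    | Nimbus  | NULL    


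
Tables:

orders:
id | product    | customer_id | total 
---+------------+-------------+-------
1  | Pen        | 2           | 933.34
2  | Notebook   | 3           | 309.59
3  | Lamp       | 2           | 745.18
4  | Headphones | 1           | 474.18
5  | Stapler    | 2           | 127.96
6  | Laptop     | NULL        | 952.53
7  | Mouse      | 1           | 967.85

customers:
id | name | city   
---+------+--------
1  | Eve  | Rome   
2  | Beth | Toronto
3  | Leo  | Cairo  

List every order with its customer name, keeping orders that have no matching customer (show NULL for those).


LEFT JOIN keeps every row from orders (the left table); where customer_id has no match in customers, the customer columns become NULL. Walk through each order:
  - order 1 (Pen): customer_id=2 -> matches Beth
  - order 2 (Notebook): customer_id=3 -> matches Leo
  - order 3 (Lamp): customer_id=2 -> matches Beth
  - order 4 (Headphones): customer_id=1 -> matches Eve
  - order 5 (Stapler): customer_id=2 -> matches Beth
  - order 6 (Laptop): customer_id=NULL, no match -> kept with NULL
  - order 7 (Mouse): customer_id=1 -> matches Eve
All 7 rows appear; 1 has NULL customer.

SQL:
SELECT a.product, b.name AS customer
FROM orders a
LEFT JOIN customers b ON a.customer_id = b.id

Result:
product    | customer
-----------+---------
Pen        | Beth    
Notebook   | Leo     
Lamp       | Beth    
Headphones | Eve     
Stapler    | Beth    
Laptop     | NULL    
Mouse      | Eve     


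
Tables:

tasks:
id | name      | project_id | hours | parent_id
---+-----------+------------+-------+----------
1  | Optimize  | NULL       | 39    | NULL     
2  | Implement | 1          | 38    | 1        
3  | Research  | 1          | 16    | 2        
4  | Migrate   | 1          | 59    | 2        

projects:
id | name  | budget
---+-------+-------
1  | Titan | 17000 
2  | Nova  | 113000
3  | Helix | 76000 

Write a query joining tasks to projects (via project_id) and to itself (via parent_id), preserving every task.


Two LEFT JOINs from the same base table tasks: one to projects via project_id, one to tasks itself via parent_id. Both are LEFT so every task is preserved.
Match against projects:
  - task 1 (Optimize): project_id=NULL, no match -> kept with NULL
  - task 2 (Implement): project_id=1 -> matches Titan
  - task 3 (Research): project_id=1 -> matches Titan
  - task 4 (Migrate): project_id=1 -> matches Titan
Match against tasks (self):
  - task 1 (Optimize): parent_id=NULL -> NULL
  - task 2 (Implement): parent_id=1 -> Optimize
  - task 3 (Research): parent_id=2 -> Implement
  - task 4 (Migrate): parent_id=2 -> Implement

SQL:
SELECT a.name, b.name AS project, c.name AS parent
FROM tasks a
LEFT JOIN projects b ON a.project_id = b.id
LEFT JOIN tasks c ON a.parent_id = c.id

Result:
name      | project | parent   
----------+---------+----------
Optimize  | NULL    | NULL     
Implement | Titan   | Optimize 
Research  | Titan   | Implement
Migrate   | Titan   | Implement


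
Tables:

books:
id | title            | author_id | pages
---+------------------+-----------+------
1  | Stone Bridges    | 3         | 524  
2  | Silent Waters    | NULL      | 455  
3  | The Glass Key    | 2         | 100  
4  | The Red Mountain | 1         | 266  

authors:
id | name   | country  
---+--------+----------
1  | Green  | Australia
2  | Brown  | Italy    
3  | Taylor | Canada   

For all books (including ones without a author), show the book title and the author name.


LEFT JOIN keeps every row from books (the left table); where author_id has no match in authors, the author columns become NULL. Walk through each book:
  - book 1 (Stone Bridges): author_id=3 -> matches Taylor
  - book 2 (Silent Waters): author_id=NULL, no match -> kept with NULL
  - book 3 (The Glass Key): author_id=2 -> matches Brown
  - book 4 (The Red Mountain): author_id=1 -> matches Green
All 4 rows appear; 1 has NULL author.

SQL:
SELECT a.title, b.name AS author
FROM books a
LEFT JOIN authors b ON a.author_id = b.id

Result:
title            | author
-----------------+-------
Stone Bridges    | Taylor
Silent Waters    | NULL  
The Glass Key    | Brown 
The Red Mountain | Green 


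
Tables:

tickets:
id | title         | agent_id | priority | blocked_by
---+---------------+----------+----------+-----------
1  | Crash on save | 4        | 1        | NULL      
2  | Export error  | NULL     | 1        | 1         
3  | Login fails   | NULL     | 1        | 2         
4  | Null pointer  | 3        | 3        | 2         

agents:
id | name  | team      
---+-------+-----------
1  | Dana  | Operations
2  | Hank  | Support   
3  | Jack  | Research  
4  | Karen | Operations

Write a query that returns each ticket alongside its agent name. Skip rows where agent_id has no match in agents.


INNER JOIN keeps only tickets rows whose agent_id matches an id in agents. Walk through each ticket:
  - ticket 1 (Crash on save): agent_id=4 -> matches Karen
  - ticket 2 (Export error): agent_id=NULL, no match -> dropped
  - ticket 3 (Login fails): agent_id=NULL, no match -> dropped
  - ticket 4 (Null pointer): agent_id=3 -> matches Jack
So 2 of 4 rows are dropped.

SQL:
SELECT a.title, b.name AS agent
FROM tickets a
INNER JOIN agents b ON a.agent_id = b.id

Result:
title         | agent
--------------+------
Crash on save | Karen
Null pointer  | Jack 


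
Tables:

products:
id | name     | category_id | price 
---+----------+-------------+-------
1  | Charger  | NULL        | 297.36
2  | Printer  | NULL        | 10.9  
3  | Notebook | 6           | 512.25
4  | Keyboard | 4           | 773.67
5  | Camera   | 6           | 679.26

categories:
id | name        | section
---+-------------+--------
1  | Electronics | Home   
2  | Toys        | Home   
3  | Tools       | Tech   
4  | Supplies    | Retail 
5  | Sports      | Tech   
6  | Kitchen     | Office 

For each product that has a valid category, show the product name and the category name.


INNER JOIN keeps only products rows whose category_id matches an id in categories. Walk through each product:
  - product 1 (Charger): category_id=NULL, no match -> dropped
  - product 2 (Printer): category_id=NULL, no match -> dropped
  - product 3 (Notebook): category_id=6 -> matches Kitchen
  - product 4 (Keyboard): category_id=4 -> matches Supplies
  - product 5 (Camera): category_id=6 -> matches Kitchen
So 2 of 5 rows are dropped.

SQL:
SELECT a.name, b.name AS category
FROM products a
INNER JOIN categories b ON a.category_id = b.id

Result:
name     | category
---------+---------
Notebook | Kitchen 
Keyboard | Supplies
Camera   | Kitchen 


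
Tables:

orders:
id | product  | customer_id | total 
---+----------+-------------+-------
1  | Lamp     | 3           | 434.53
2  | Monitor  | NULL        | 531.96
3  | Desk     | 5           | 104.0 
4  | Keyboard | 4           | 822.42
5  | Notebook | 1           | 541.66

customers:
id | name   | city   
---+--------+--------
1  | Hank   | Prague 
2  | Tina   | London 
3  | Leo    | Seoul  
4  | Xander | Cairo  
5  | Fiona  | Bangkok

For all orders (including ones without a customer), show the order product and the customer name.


LEFT JOIN keeps every row from orders (the left table); where customer_id has no match in customers, the customer columns become NULL. Walk through each order:
  - order 1 (Lamp): customer_id=3 -> matches Leo
  - order 2 (Monitor): customer_id=NULL, no match -> kept with NULL
  - order 3 (Desk): customer_id=5 -> matches Fiona
  - order 4 (Keyboard): customer_id=4 -> matches Xander
  - order 5 (Notebook): customer_id=1 -> matches Hank
All 5 rows appear; 1 has NULL customer.

SQL:
SELECT a.product, b.name AS customer
FROM orders a
LEFT JOIN customers b ON a.customer_id = b.id

Result:
product  | customer
---------+---------
Lamp     | Leo     
Monitor  | NULL    
Desk     | Fiona   
Keyboard | Xander  
Notebook | Hank    


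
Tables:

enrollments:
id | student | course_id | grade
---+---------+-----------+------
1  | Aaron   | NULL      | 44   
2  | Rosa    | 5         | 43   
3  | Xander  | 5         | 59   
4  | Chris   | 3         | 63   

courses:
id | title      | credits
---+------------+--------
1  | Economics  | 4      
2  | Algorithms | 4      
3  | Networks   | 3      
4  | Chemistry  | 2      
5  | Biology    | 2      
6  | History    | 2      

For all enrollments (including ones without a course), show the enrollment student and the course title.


LEFT JOIN keeps every row from enrollments (the left table); where course_id has no match in courses, the course columns become NULL. Walk through each enrollment:
  - enrollment 1 (Aaron): course_id=NULL, no match -> kept with NULL
  - enrollment 2 (Rosa): course_id=5 -> matches Biology
  - enrollment 3 (Xander): course_id=5 -> matches Biology
  - enrollment 4 (Chris): course_id=3 -> matches Networks
All 4 rows appear; 1 has NULL course.

SQL:
SELECT a.student, b.title AS course
FROM enrollments a
LEFT JOIN courses b ON a.course_id = b.id

Result:
student | course  
--------+---------
Aaron   | NULL    
Rosa    | Biology 
Xander  | Biology 
Chris   | Networks


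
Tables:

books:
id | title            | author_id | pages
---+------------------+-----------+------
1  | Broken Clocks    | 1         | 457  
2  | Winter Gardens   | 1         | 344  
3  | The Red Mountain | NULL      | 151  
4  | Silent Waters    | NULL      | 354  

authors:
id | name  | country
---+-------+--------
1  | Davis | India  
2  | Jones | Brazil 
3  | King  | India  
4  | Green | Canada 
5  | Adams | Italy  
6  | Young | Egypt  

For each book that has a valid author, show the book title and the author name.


INNER JOIN keeps only books rows whose author_id matches an id in authors. Walk through each book:
  - book 1 (Broken Clocks): author_id=1 -> matches Davis
  - book 2 (Winter Gardens): author_id=1 -> matches Davis
  - book 3 (The Red Mountain): author_id=NULL, no match -> dropped
  - book 4 (Silent Waters): author_id=NULL, no match -> dropped
So 2 of 4 rows are dropped.

SQL:
SELECT a.title, b.name AS author
FROM books a
INNER JOIN authors b ON a.author_id = b.id

Result:
title          | author
---------------+-------
Broken Clocks  | Davis 
Winter Gardens | Davis 


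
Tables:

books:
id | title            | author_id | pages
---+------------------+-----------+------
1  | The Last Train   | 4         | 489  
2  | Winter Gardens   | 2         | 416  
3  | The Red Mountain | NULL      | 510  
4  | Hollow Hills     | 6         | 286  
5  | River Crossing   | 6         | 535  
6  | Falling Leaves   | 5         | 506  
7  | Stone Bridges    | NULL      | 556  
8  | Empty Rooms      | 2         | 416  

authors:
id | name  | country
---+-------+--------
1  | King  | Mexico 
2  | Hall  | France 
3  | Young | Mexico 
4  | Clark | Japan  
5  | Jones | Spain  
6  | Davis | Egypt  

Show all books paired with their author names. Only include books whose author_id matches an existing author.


INNER JOIN keeps only books rows whose author_id matches an id in authors. Walk through each book:
  - book 1 (The Last Train): author_id=4 -> matches Clark
  - book 2 (Winter Gardens): author_id=2 -> matches Hall
  - book 3 (The Red Mountain): author_id=NULL, no match -> dropped
  - book 4 (Hollow Hills): author_id=6 -> matches Davis
  - book 5 (River Crossing): author_id=6 -> matches Davis
  - book 6 (Falling Leaves): author_id=5 -> matches Jones
  - book 7 (Stone Bridges): author_id=NULL, no match -> dropped
  - book 8 (Empty Rooms): author_id=2 -> matches Hall
So 2 of 8 rows are dropped.

SQL:
SELECT a.title, b.name AS author
FROM books a
INNER JOIN authors b ON a.author_id = b.id

Result:
title          | author
---------------+-------
The Last Train | Clark 
Winter Gardens | Hall  
Hollow Hills   | Davis 
River Crossing | Davis 
Falling Leaves | Jones 
Empty Rooms    | Hall  


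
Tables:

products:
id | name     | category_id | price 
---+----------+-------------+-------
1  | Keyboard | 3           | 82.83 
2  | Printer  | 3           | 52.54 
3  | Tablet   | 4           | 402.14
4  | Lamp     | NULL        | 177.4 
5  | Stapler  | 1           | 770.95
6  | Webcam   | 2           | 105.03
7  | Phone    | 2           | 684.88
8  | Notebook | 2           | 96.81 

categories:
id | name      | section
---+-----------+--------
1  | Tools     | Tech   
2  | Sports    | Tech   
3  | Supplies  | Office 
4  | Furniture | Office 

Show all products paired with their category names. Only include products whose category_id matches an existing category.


INNER JOIN keeps only products rows whose category_id matches an id in categories. Walk through each product:
  - product 1 (Keyboard): category_id=3 -> matches Supplies
  - product 2 (Printer): category_id=3 -> matches Supplies
  - product 3 (Tablet): category_id=4 -> matches Furniture
  - product 4 (Lamp): category_id=NULL, no match -> dropped
  - product 5 (Stapler): category_id=1 -> matches Tools
  - product 6 (Webcam): category_id=2 -> matches Sports
  - product 7 (Phone): category_id=2 -> matches Sports
  - product 8 (Notebook): category_id=2 -> matches Sports
So 1 of 8 rows is dropped.

SQL:
SELECT a.name, b.name AS category
FROM products a
INNER JOIN categories b ON a.category_id = b.id

Result:
name     | category 
---------+----------
Keyboard | Supplies 
Printer  | Supplies 
Tablet   | Furniture
Stapler  | Tools    
Webcam   | Sports   
Phone    | Sports   
Notebook | Sports   


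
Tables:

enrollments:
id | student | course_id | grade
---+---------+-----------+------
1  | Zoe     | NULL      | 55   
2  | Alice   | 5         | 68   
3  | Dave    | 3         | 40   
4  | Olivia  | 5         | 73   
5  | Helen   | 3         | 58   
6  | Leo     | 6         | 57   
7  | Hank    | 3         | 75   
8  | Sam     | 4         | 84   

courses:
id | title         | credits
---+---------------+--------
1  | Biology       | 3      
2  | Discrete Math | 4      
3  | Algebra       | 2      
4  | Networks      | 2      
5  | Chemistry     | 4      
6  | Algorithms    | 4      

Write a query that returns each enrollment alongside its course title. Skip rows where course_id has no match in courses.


INNER JOIN keeps only enrollments rows whose course_id matches an id in courses. Walk through each enrollment:
  - enrollment 1 (Zoe): course_id=NULL, no match -> dropped
  - enrollment 2 (Alice): course_id=5 -> matches Chemistry
  - enrollment 3 (Dave): course_id=3 -> matches Algebra
  - enrollment 4 (Olivia): course_id=5 -> matches Chemistry
  - enrollment 5 (Helen): course_id=3 -> matches Algebra
  - enrollment 6 (Leo): course_id=6 -> matches Algorithms
  - enrollment 7 (Hank): course_id=3 -> matches Algebra
  - enrollment 8 (Sam): course_id=4 -> matches Networks
So 1 of 8 rows is dropped.

SQL:
SELECT a.student, b.title AS course
FROM enrollments a
INNER JOIN courses b ON a.course_id = b.id

Result:
student | course    
--------+-----------
Alice   | Chemistry 
Dave    | Algebra   
Olivia  | Chemistry 
Helen   | Algebra   
Leo     | Algorithms
Hank    | Algebra   
Sam     | Networks  


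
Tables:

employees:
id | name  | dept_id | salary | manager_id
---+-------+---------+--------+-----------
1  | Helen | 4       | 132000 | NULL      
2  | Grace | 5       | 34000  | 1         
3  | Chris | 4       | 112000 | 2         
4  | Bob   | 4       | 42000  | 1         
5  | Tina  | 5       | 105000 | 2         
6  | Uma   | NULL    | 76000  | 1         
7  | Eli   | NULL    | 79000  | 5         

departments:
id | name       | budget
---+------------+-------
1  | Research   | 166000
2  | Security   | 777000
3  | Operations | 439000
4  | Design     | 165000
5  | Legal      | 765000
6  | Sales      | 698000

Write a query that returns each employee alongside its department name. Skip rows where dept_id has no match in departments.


INNER JOIN keeps only employees rows whose dept_id matches an id in departments. Walk through each employee:
  - employee 1 (Helen): dept_id=4 -> matches Design
  - employee 2 (Grace): dept_id=5 -> matches Legal
  - employee 3 (Chris): dept_id=4 -> matches Design
  - employee 4 (Bob): dept_id=4 -> matches Design
  - employee 5 (Tina): dept_id=5 -> matches Legal
  - employee 6 (Uma): dept_id=NULL, no match -> dropped
  - employee 7 (Eli): dept_id=NULL, no match -> dropped
So 2 of 7 rows are dropped.

SQL:
SELECT a.name, b.name AS department
FROM employees a
INNER JOIN departments b ON a.dept_id = b.id

Result:
name  | department
------+-----------
Helen | Design    
Grace | Legal     
Chris | Design    
Bob   | Design    
Tina  | Legal     


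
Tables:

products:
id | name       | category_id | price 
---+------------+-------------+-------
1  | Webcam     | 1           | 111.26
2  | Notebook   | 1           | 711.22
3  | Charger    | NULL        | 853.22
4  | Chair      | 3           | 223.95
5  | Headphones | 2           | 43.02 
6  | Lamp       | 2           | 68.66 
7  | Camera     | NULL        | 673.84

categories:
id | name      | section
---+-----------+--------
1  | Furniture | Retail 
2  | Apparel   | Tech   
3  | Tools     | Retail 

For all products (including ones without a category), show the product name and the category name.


LEFT JOIN keeps every row from products (the left table); where category_id has no match in categories, the category columns become NULL. Walk through each product:
  - product 1 (Webcam): category_id=1 -> matches Furniture
  - product 2 (Notebook): category_id=1 -> matches Furniture
  - product 3 (Charger): category_id=NULL, no match -> kept with NULL
  - product 4 (Chair): category_id=3 -> matches Tools
  - product 5 (Headphones): category_id=2 -> matches Apparel
  - product 6 (Lamp): category_id=2 -> matches Apparel
  - product 7 (Camera): category_id=NULL, no match -> kept with NULL
All 7 rows appear; 2 have NULL category.

SQL:
SELECT a.name, b.name AS category
FROM products a
LEFT JOIN categories b ON a.category_id = b.id

Result:
name       | category 
-----------+----------
Webcam     | Furniture
Notebook   | Furniture
Charger    | NULL     
Chair      | Tools    
Headphones | Apparel  
Lamp       | Apparel  
Camera     | NULL     


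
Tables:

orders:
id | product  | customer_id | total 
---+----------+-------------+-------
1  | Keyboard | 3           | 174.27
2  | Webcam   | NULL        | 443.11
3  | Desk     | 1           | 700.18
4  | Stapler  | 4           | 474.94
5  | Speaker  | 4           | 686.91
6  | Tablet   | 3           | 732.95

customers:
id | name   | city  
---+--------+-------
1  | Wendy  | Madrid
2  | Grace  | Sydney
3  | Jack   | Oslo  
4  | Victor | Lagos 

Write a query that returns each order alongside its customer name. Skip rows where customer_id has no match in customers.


INNER JOIN keeps only orders rows whose customer_id matches an id in customers. Walk through each order:
  - order 1 (Keyboard): customer_id=3 -> matches Jack
  - order 2 (Webcam): customer_id=NULL, no match -> dropped
  - order 3 (Desk): customer_id=1 -> matches Wendy
  - order 4 (Stapler): customer_id=4 -> matches Victor
  - order 5 (Speaker): customer_id=4 -> matches Victor
  - order 6 (Tablet): customer_id=3 -> matches Jack
So 1 of 6 rows is dropped.

SQL:
SELECT a.product, b.name AS customer
FROM orders a
INNER JOIN customers b ON a.customer_id = b.id

Result:
product  | customer
---------+---------
Keyboard | Jack    
Desk     | Wendy   
Stapler  | Victor  
Speaker  | Victor  
Tablet   | Jack    


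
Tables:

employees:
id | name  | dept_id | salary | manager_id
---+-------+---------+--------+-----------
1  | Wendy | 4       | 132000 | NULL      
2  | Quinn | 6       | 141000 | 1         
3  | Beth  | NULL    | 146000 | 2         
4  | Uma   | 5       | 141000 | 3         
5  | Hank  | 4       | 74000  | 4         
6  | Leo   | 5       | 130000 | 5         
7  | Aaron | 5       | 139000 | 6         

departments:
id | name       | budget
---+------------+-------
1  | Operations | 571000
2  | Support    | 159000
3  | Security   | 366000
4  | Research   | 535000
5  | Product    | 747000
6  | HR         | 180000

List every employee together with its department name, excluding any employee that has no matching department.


INNER JOIN keeps only employees rows whose dept_id matches an id in departments. Walk through each employee:
  - employee 1 (Wendy): dept_id=4 -> matches Research
  - employee 2 (Quinn): dept_id=6 -> matches HR
  - employee 3 (Beth): dept_id=NULL, no match -> dropped
  - employee 4 (Uma): dept_id=5 -> matches Product
  - employee 5 (Hank): dept_id=4 -> matches Research
  - employee 6 (Leo): dept_id=5 -> matches Product
  - employee 7 (Aaron): dept_id=5 -> matches Product
So 1 of 7 rows is dropped.

SQL:
SELECT a.name, b.name AS department
FROM employees a
INNER JOIN departments b ON a.dept_id = b.id

Result:
name  | department
------+-----------
Wendy | Research  
Quinn | HR        
Uma   | Product   
Hank  | Research  
Leo   | Product   
Aaron | Product   


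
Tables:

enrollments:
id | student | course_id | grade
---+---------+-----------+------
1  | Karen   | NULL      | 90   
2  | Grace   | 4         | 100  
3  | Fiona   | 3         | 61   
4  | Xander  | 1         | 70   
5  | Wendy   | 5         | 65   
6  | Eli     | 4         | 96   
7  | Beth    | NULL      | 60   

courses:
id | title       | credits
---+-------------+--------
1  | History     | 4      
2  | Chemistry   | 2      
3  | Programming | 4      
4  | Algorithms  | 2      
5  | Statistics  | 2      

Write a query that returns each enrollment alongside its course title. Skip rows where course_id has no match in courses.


INNER JOIN keeps only enrollments rows whose course_id matches an id in courses. Walk through each enrollment:
  - enrollment 1 (Karen): course_id=NULL, no match -> dropped
  - enrollment 2 (Grace): course_id=4 -> matches Algorithms
  - enrollment 3 (Fiona): course_id=3 -> matches Programming
  - enrollment 4 (Xander): course_id=1 -> matches History
  - enrollment 5 (Wendy): course_id=5 -> matches Statistics
  - enrollment 6 (Eli): course_id=4 -> matches Algorithms
  - enrollment 7 (Beth): course_id=NULL, no match -> dropped
So 2 of 7 rows are dropped.

SQL:
SELECT a.student, b.title AS course
FROM enrollments a
INNER JOIN courses b ON a.course_id = b.id

Result:
student | course     
--------+------------
Grace   | Algorithms 
Fiona   | Programming
Xander  | History    
Wendy   | Statistics 
Eli     | Algorithms 


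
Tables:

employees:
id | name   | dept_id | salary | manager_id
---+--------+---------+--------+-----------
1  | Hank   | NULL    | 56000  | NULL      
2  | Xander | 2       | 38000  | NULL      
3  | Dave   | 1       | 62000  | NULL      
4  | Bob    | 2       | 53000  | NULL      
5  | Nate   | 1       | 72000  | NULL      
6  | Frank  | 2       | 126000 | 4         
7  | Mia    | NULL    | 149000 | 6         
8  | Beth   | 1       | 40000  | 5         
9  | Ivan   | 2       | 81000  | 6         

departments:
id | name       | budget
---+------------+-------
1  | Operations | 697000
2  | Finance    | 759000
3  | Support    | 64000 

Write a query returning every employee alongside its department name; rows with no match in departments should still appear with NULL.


LEFT JOIN keeps every row from employees (the left table); where dept_id has no match in departments, the department columns become NULL. Walk through each employee:
  - employee 1 (Hank): dept_id=NULL, no match -> kept with NULL
  - employee 2 (Xander): dept_id=2 -> matches Finance
  - employee 3 (Dave): dept_id=1 -> matches Operations
  - employee 4 (Bob): dept_id=2 -> matches Finance
  - employee 5 (Nate): dept_id=1 -> matches Operations
  - employee 6 (Frank): dept_id=2 -> matches Finance
  - employee 7 (Mia): dept_id=NULL, no match -> kept with NULL
  - employee 8 (Beth): dept_id=1 -> matches Operations
  - employee 9 (Ivan): dept_id=2 -> matches Finance
All 9 rows appear; 2 have NULL department.

SQL:
SELECT a.name, b.name AS department
FROM employees a
LEFT JOIN departments b ON a.dept_id = b.id

Result:
name   | department
-------+-----------
Hank   | NULL      
Xander | Finance   
Dave   | Operations
Bob    | Finance   
Nate   | Operations
Frank  | Finance   
Mia    | NULL      
Beth   | Operations
Ivan   | Finance   
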